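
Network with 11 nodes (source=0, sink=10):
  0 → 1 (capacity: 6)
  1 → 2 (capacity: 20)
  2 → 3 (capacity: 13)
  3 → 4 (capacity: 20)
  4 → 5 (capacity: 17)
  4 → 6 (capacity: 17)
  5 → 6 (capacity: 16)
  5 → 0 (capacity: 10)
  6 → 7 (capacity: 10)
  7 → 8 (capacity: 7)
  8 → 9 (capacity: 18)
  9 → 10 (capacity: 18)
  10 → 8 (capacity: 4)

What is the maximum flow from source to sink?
Maximum flow = 6

Max flow: 6

Flow assignment:
  0 → 1: 6/6
  1 → 2: 6/20
  2 → 3: 6/13
  3 → 4: 6/20
  4 → 6: 6/17
  6 → 7: 6/10
  7 → 8: 6/7
  8 → 9: 6/18
  9 → 10: 6/18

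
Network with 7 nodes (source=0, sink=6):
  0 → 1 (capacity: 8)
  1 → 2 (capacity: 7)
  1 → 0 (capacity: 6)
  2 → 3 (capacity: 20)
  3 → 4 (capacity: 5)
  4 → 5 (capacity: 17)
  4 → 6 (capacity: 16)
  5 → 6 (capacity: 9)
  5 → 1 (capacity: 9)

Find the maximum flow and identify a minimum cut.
Max flow = 5, Min cut edges: (3,4)

Maximum flow: 5
Minimum cut: (3,4)
Partition: S = [0, 1, 2, 3], T = [4, 5, 6]

Max-flow min-cut theorem verified: both equal 5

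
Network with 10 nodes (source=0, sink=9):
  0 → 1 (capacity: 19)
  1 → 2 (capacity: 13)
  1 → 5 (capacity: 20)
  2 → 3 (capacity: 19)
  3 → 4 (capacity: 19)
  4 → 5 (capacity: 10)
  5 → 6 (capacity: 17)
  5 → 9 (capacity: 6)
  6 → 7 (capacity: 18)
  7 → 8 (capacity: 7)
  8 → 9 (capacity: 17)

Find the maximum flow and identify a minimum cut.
Max flow = 13, Min cut edges: (5,9), (7,8)

Maximum flow: 13
Minimum cut: (5,9), (7,8)
Partition: S = [0, 1, 2, 3, 4, 5, 6, 7], T = [8, 9]

Max-flow min-cut theorem verified: both equal 13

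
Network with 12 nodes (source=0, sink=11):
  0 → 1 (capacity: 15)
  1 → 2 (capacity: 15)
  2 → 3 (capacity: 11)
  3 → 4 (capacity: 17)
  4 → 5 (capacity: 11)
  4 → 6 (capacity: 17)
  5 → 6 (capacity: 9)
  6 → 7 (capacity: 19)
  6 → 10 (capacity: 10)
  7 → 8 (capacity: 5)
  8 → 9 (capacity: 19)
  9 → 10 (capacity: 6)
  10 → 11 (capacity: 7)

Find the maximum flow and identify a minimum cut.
Max flow = 7, Min cut edges: (10,11)

Maximum flow: 7
Minimum cut: (10,11)
Partition: S = [0, 1, 2, 3, 4, 5, 6, 7, 8, 9, 10], T = [11]

Max-flow min-cut theorem verified: both equal 7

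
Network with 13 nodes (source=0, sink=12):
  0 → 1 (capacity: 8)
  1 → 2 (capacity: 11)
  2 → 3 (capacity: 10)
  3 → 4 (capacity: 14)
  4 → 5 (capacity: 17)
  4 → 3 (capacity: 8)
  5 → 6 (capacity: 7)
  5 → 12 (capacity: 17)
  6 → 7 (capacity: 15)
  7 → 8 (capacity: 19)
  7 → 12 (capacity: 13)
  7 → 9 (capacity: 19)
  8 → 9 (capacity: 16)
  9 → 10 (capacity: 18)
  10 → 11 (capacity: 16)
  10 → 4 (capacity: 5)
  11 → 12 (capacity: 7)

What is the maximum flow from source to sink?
Maximum flow = 8

Max flow: 8

Flow assignment:
  0 → 1: 8/8
  1 → 2: 8/11
  2 → 3: 8/10
  3 → 4: 8/14
  4 → 5: 8/17
  5 → 12: 8/17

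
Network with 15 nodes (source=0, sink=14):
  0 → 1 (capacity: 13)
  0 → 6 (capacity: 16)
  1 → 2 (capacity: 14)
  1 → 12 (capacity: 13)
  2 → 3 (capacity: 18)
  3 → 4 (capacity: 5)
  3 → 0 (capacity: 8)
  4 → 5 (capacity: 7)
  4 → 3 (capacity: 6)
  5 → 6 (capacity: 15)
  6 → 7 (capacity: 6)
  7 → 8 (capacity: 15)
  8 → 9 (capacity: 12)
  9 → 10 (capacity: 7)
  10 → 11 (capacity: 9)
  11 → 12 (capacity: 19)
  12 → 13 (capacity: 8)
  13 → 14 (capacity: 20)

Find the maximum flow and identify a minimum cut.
Max flow = 8, Min cut edges: (12,13)

Maximum flow: 8
Minimum cut: (12,13)
Partition: S = [0, 1, 2, 3, 4, 5, 6, 7, 8, 9, 10, 11, 12], T = [13, 14]

Max-flow min-cut theorem verified: both equal 8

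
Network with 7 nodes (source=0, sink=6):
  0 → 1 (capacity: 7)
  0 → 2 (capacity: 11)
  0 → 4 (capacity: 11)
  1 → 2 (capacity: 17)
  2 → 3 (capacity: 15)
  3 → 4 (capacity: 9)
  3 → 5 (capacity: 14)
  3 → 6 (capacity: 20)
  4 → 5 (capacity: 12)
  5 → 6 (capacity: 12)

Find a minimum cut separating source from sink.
Min cut value = 26, edges: (0,4), (2,3)

Min cut value: 26
Partition: S = [0, 1, 2], T = [3, 4, 5, 6]
Cut edges: (0,4), (2,3)

By max-flow min-cut theorem, max flow = min cut = 26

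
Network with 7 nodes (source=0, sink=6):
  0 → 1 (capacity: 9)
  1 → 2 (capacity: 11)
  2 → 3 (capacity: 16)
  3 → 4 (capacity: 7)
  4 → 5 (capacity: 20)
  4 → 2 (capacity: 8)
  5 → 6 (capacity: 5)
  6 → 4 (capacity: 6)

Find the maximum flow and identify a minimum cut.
Max flow = 5, Min cut edges: (5,6)

Maximum flow: 5
Minimum cut: (5,6)
Partition: S = [0, 1, 2, 3, 4, 5], T = [6]

Max-flow min-cut theorem verified: both equal 5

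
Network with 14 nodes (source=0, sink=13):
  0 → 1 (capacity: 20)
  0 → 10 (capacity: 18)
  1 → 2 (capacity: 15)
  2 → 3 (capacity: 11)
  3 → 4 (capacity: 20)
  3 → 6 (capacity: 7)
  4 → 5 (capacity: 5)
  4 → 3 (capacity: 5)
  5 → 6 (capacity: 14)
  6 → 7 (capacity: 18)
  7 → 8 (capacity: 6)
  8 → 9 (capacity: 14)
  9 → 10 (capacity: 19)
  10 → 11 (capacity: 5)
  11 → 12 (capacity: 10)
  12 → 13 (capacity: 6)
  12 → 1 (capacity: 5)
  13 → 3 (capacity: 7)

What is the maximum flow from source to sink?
Maximum flow = 5

Max flow: 5

Flow assignment:
  0 → 1: 5/20
  1 → 2: 5/15
  2 → 3: 5/11
  3 → 4: 4/20
  3 → 6: 1/7
  4 → 5: 4/5
  5 → 6: 4/14
  6 → 7: 5/18
  7 → 8: 5/6
  8 → 9: 5/14
  9 → 10: 5/19
  10 → 11: 5/5
  11 → 12: 5/10
  12 → 13: 5/6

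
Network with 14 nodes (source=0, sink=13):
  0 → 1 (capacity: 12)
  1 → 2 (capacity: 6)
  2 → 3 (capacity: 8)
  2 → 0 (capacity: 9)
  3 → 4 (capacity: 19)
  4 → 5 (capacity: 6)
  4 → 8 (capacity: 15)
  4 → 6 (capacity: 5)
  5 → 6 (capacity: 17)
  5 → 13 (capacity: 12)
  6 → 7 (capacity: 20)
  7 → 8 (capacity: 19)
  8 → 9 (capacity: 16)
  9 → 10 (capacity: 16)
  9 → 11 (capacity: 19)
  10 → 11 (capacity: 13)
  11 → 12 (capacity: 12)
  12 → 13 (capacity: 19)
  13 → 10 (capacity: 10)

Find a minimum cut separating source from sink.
Min cut value = 6, edges: (1,2)

Min cut value: 6
Partition: S = [0, 1], T = [2, 3, 4, 5, 6, 7, 8, 9, 10, 11, 12, 13]
Cut edges: (1,2)

By max-flow min-cut theorem, max flow = min cut = 6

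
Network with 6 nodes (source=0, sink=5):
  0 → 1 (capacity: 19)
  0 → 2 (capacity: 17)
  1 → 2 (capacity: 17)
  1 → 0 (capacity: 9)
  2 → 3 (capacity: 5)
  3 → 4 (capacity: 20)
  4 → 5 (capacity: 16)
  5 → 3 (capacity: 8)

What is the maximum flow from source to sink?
Maximum flow = 5

Max flow: 5

Flow assignment:
  0 → 1: 5/19
  1 → 2: 5/17
  2 → 3: 5/5
  3 → 4: 5/20
  4 → 5: 5/16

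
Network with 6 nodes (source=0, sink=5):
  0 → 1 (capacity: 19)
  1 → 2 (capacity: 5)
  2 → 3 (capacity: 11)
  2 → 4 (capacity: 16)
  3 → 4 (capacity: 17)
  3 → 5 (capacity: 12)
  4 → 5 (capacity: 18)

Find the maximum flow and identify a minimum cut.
Max flow = 5, Min cut edges: (1,2)

Maximum flow: 5
Minimum cut: (1,2)
Partition: S = [0, 1], T = [2, 3, 4, 5]

Max-flow min-cut theorem verified: both equal 5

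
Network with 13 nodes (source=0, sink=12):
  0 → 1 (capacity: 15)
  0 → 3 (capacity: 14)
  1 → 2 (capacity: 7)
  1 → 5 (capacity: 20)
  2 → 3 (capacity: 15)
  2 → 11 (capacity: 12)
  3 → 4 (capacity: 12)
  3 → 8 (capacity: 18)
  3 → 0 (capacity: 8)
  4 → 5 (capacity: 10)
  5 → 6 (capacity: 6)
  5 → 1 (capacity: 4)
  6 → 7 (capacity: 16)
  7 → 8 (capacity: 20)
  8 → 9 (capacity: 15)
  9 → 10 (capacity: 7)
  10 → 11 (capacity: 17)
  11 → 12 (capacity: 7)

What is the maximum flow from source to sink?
Maximum flow = 7

Max flow: 7

Flow assignment:
  0 → 1: 6/15
  0 → 3: 1/14
  1 → 5: 6/20
  3 → 8: 1/18
  5 → 6: 6/6
  6 → 7: 6/16
  7 → 8: 6/20
  8 → 9: 7/15
  9 → 10: 7/7
  10 → 11: 7/17
  11 → 12: 7/7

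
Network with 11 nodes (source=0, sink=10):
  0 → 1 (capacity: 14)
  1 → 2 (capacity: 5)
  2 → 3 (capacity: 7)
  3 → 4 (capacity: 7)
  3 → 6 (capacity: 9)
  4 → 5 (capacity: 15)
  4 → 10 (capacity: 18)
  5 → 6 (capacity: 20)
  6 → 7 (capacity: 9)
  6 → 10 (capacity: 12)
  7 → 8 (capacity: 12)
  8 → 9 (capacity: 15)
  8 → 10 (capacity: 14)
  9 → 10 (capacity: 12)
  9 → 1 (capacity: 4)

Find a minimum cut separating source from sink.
Min cut value = 5, edges: (1,2)

Min cut value: 5
Partition: S = [0, 1], T = [2, 3, 4, 5, 6, 7, 8, 9, 10]
Cut edges: (1,2)

By max-flow min-cut theorem, max flow = min cut = 5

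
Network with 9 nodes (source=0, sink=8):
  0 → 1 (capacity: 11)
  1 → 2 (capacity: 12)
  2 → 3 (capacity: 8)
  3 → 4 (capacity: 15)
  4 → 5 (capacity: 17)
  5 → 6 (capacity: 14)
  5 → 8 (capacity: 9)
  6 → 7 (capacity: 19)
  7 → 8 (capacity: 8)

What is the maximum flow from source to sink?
Maximum flow = 8

Max flow: 8

Flow assignment:
  0 → 1: 8/11
  1 → 2: 8/12
  2 → 3: 8/8
  3 → 4: 8/15
  4 → 5: 8/17
  5 → 8: 8/9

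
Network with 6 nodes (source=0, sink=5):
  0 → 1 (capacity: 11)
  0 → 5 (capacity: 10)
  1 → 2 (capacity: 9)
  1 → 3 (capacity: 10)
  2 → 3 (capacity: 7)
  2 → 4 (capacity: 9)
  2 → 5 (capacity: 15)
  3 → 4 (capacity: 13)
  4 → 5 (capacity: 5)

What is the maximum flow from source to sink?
Maximum flow = 21

Max flow: 21

Flow assignment:
  0 → 1: 11/11
  0 → 5: 10/10
  1 → 2: 9/9
  1 → 3: 2/10
  2 → 5: 9/15
  3 → 4: 2/13
  4 → 5: 2/5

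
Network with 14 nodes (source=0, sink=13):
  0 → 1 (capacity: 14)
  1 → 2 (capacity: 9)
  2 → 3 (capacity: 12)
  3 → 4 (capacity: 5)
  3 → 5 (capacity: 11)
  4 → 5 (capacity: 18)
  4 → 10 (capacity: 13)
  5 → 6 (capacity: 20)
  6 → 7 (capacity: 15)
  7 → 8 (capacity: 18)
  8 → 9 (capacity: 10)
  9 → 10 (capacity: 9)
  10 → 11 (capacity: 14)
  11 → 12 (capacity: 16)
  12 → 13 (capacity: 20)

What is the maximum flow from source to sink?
Maximum flow = 9

Max flow: 9

Flow assignment:
  0 → 1: 9/14
  1 → 2: 9/9
  2 → 3: 9/12
  3 → 4: 5/5
  3 → 5: 4/11
  4 → 10: 5/13
  5 → 6: 4/20
  6 → 7: 4/15
  7 → 8: 4/18
  8 → 9: 4/10
  9 → 10: 4/9
  10 → 11: 9/14
  11 → 12: 9/16
  12 → 13: 9/20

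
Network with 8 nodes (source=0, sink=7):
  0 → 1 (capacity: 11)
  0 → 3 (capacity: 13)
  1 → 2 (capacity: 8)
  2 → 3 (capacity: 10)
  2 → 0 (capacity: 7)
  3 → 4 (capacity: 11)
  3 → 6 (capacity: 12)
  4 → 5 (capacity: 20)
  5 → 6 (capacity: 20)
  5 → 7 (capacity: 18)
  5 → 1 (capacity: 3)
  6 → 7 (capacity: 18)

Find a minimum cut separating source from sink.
Min cut value = 21, edges: (0,3), (1,2)

Min cut value: 21
Partition: S = [0, 1], T = [2, 3, 4, 5, 6, 7]
Cut edges: (0,3), (1,2)

By max-flow min-cut theorem, max flow = min cut = 21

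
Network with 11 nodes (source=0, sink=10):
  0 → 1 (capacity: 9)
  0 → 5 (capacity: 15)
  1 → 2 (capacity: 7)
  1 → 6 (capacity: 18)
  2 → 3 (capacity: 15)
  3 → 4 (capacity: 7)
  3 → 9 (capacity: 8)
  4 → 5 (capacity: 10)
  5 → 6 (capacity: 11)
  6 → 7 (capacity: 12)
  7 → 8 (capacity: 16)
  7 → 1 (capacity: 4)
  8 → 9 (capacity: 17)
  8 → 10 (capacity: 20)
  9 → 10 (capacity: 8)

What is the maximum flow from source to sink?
Maximum flow = 19

Max flow: 19

Flow assignment:
  0 → 1: 8/9
  0 → 5: 11/15
  1 → 2: 7/7
  1 → 6: 1/18
  2 → 3: 7/15
  3 → 9: 7/8
  5 → 6: 11/11
  6 → 7: 12/12
  7 → 8: 12/16
  8 → 10: 12/20
  9 → 10: 7/8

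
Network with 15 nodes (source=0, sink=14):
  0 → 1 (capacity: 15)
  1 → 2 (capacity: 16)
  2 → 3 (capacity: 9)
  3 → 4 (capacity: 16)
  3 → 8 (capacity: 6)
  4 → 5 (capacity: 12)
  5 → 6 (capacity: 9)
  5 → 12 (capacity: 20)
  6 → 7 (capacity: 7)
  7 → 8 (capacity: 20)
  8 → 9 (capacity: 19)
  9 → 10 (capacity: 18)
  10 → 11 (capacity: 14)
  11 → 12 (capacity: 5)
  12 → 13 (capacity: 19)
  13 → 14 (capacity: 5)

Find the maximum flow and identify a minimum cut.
Max flow = 5, Min cut edges: (13,14)

Maximum flow: 5
Minimum cut: (13,14)
Partition: S = [0, 1, 2, 3, 4, 5, 6, 7, 8, 9, 10, 11, 12, 13], T = [14]

Max-flow min-cut theorem verified: both equal 5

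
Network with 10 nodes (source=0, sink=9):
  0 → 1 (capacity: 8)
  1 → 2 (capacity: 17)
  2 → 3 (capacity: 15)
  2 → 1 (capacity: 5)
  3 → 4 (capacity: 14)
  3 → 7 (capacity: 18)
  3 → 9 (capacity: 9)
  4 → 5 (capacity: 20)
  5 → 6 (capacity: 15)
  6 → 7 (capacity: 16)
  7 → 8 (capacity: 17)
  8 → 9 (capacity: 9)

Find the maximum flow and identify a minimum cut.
Max flow = 8, Min cut edges: (0,1)

Maximum flow: 8
Minimum cut: (0,1)
Partition: S = [0], T = [1, 2, 3, 4, 5, 6, 7, 8, 9]

Max-flow min-cut theorem verified: both equal 8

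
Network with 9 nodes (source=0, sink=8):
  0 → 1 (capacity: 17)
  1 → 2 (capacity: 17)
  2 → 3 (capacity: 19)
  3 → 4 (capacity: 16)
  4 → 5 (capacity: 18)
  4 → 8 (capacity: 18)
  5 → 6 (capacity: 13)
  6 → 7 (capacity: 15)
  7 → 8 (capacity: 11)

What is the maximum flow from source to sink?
Maximum flow = 16

Max flow: 16

Flow assignment:
  0 → 1: 16/17
  1 → 2: 16/17
  2 → 3: 16/19
  3 → 4: 16/16
  4 → 8: 16/18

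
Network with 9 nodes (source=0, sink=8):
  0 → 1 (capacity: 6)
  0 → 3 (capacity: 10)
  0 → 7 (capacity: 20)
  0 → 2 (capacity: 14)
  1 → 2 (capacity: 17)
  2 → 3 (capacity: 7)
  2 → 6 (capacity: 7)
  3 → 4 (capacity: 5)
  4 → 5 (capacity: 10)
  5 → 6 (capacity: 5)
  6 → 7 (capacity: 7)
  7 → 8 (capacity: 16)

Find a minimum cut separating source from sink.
Min cut value = 16, edges: (7,8)

Min cut value: 16
Partition: S = [0, 1, 2, 3, 4, 5, 6, 7], T = [8]
Cut edges: (7,8)

By max-flow min-cut theorem, max flow = min cut = 16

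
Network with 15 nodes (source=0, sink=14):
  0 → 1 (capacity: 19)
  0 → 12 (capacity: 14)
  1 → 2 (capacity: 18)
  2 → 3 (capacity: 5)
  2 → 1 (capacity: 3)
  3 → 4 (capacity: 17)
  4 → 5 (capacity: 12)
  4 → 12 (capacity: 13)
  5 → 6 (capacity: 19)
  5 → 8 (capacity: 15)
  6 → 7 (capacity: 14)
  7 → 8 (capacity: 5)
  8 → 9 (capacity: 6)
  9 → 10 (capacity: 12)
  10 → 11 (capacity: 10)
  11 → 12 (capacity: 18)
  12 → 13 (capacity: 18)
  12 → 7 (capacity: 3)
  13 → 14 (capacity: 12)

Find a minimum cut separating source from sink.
Min cut value = 12, edges: (13,14)

Min cut value: 12
Partition: S = [0, 1, 2, 3, 4, 5, 6, 7, 8, 9, 10, 11, 12, 13], T = [14]
Cut edges: (13,14)

By max-flow min-cut theorem, max flow = min cut = 12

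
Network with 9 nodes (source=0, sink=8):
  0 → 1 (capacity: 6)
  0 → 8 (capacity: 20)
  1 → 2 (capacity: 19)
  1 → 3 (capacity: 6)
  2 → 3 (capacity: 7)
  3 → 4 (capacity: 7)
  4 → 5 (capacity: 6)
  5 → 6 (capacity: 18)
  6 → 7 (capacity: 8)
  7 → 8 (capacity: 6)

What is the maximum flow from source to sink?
Maximum flow = 26

Max flow: 26

Flow assignment:
  0 → 1: 6/6
  0 → 8: 20/20
  1 → 3: 6/6
  3 → 4: 6/7
  4 → 5: 6/6
  5 → 6: 6/18
  6 → 7: 6/8
  7 → 8: 6/6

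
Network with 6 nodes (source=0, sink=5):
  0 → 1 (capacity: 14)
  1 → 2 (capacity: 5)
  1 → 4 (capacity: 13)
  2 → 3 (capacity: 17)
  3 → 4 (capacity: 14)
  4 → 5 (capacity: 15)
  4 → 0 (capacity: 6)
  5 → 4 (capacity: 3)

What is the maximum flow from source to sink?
Maximum flow = 14

Max flow: 14

Flow assignment:
  0 → 1: 14/14
  1 → 2: 1/5
  1 → 4: 13/13
  2 → 3: 1/17
  3 → 4: 1/14
  4 → 5: 14/15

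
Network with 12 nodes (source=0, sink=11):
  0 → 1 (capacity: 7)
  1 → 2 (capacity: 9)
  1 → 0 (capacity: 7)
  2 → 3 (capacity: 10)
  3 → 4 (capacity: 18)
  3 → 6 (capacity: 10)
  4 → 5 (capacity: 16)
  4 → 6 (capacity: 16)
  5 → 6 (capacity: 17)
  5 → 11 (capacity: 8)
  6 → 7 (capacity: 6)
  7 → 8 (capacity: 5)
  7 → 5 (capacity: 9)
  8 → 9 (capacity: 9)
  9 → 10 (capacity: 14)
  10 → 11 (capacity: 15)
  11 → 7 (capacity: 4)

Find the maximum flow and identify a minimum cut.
Max flow = 7, Min cut edges: (0,1)

Maximum flow: 7
Minimum cut: (0,1)
Partition: S = [0], T = [1, 2, 3, 4, 5, 6, 7, 8, 9, 10, 11]

Max-flow min-cut theorem verified: both equal 7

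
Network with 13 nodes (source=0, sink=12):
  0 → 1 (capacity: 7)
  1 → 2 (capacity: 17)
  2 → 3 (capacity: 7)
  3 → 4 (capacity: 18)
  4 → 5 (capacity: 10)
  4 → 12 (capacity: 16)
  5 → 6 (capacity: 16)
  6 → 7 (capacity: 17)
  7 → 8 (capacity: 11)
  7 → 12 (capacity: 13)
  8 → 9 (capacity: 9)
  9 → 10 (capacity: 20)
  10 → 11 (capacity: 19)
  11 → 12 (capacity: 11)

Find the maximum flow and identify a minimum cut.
Max flow = 7, Min cut edges: (2,3)

Maximum flow: 7
Minimum cut: (2,3)
Partition: S = [0, 1, 2], T = [3, 4, 5, 6, 7, 8, 9, 10, 11, 12]

Max-flow min-cut theorem verified: both equal 7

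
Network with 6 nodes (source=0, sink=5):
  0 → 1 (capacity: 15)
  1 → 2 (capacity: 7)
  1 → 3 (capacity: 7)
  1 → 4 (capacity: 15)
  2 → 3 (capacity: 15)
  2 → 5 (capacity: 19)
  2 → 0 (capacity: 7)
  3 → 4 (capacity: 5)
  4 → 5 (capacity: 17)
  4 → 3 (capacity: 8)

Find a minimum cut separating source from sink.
Min cut value = 15, edges: (0,1)

Min cut value: 15
Partition: S = [0], T = [1, 2, 3, 4, 5]
Cut edges: (0,1)

By max-flow min-cut theorem, max flow = min cut = 15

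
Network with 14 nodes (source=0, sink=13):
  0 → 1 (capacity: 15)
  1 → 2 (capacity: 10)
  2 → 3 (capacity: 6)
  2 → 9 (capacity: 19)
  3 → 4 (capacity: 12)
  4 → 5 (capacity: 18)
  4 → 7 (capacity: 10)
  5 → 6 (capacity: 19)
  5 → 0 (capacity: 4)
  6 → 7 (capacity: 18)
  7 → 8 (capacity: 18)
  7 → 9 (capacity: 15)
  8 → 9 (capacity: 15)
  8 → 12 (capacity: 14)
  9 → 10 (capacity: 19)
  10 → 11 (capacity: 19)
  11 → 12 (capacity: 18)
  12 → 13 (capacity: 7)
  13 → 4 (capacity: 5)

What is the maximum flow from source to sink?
Maximum flow = 7

Max flow: 7

Flow assignment:
  0 → 1: 7/15
  1 → 2: 7/10
  2 → 9: 7/19
  9 → 10: 7/19
  10 → 11: 7/19
  11 → 12: 7/18
  12 → 13: 7/7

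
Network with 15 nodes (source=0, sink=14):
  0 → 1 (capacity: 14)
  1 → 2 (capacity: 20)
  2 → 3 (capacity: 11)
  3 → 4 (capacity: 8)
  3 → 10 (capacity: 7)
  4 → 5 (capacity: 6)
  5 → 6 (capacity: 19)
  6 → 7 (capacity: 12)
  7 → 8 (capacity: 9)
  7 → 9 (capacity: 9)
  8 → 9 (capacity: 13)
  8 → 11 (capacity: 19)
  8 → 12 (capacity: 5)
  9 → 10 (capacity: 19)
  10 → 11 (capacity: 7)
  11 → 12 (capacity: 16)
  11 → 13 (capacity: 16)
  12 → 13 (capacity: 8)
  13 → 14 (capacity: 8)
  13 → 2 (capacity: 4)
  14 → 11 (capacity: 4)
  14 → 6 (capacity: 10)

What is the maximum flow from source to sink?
Maximum flow = 8

Max flow: 8

Flow assignment:
  0 → 1: 8/14
  1 → 2: 8/20
  2 → 3: 11/11
  3 → 4: 4/8
  3 → 10: 7/7
  4 → 5: 4/6
  5 → 6: 4/19
  6 → 7: 4/12
  7 → 8: 4/9
  8 → 11: 4/19
  10 → 11: 7/7
  11 → 13: 11/16
  13 → 14: 8/8
  13 → 2: 3/4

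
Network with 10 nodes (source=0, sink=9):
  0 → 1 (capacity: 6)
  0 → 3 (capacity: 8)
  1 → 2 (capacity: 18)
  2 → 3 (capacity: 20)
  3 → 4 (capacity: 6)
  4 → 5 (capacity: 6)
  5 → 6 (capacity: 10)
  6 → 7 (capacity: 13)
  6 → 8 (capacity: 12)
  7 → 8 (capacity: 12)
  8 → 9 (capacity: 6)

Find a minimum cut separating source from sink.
Min cut value = 6, edges: (8,9)

Min cut value: 6
Partition: S = [0, 1, 2, 3, 4, 5, 6, 7, 8], T = [9]
Cut edges: (8,9)

By max-flow min-cut theorem, max flow = min cut = 6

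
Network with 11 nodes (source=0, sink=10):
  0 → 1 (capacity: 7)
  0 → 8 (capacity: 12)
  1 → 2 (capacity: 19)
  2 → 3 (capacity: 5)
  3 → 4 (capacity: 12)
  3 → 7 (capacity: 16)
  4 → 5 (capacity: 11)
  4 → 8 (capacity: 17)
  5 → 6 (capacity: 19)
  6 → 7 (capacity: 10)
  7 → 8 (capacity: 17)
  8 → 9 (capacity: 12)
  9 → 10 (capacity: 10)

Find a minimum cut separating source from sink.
Min cut value = 10, edges: (9,10)

Min cut value: 10
Partition: S = [0, 1, 2, 3, 4, 5, 6, 7, 8, 9], T = [10]
Cut edges: (9,10)

By max-flow min-cut theorem, max flow = min cut = 10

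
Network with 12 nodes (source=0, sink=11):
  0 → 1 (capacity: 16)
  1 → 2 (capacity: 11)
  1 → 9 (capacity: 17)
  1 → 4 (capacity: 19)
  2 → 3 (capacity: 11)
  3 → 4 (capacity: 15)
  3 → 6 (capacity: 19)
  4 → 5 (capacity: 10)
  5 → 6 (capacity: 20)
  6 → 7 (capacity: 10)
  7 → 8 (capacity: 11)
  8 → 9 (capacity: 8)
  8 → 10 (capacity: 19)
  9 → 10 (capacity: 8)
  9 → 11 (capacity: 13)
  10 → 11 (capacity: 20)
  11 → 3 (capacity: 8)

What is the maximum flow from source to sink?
Maximum flow = 16

Max flow: 16

Flow assignment:
  0 → 1: 16/16
  1 → 9: 16/17
  9 → 10: 3/8
  9 → 11: 13/13
  10 → 11: 3/20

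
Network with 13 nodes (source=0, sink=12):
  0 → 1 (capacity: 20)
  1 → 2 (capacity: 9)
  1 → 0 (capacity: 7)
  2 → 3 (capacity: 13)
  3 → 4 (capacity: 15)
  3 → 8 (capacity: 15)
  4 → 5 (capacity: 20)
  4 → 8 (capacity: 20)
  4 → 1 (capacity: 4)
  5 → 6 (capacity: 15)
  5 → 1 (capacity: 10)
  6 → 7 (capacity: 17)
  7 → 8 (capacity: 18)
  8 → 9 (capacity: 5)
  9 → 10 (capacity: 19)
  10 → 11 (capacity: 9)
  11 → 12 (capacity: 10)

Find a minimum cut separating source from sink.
Min cut value = 5, edges: (8,9)

Min cut value: 5
Partition: S = [0, 1, 2, 3, 4, 5, 6, 7, 8], T = [9, 10, 11, 12]
Cut edges: (8,9)

By max-flow min-cut theorem, max flow = min cut = 5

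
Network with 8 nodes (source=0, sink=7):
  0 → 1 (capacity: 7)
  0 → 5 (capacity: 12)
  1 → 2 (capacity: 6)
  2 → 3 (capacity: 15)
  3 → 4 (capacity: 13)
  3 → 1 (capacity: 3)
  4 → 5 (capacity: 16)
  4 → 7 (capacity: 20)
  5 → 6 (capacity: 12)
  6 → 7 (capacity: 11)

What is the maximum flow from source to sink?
Maximum flow = 17

Max flow: 17

Flow assignment:
  0 → 1: 6/7
  0 → 5: 11/12
  1 → 2: 6/6
  2 → 3: 6/15
  3 → 4: 6/13
  4 → 7: 6/20
  5 → 6: 11/12
  6 → 7: 11/11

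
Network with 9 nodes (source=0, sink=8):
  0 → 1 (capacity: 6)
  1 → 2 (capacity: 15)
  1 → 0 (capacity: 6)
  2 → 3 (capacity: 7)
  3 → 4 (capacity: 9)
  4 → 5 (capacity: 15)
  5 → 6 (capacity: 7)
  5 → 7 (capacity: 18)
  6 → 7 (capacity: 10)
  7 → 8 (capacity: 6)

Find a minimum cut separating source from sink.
Min cut value = 6, edges: (7,8)

Min cut value: 6
Partition: S = [0, 1, 2, 3, 4, 5, 6, 7], T = [8]
Cut edges: (7,8)

By max-flow min-cut theorem, max flow = min cut = 6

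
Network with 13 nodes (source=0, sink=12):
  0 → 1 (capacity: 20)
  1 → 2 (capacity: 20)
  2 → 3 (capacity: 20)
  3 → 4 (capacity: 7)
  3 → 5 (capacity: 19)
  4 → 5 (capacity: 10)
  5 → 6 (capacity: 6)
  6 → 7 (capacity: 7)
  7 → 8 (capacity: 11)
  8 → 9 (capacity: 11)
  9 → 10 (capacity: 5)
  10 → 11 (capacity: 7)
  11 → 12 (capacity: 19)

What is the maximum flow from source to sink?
Maximum flow = 5

Max flow: 5

Flow assignment:
  0 → 1: 5/20
  1 → 2: 5/20
  2 → 3: 5/20
  3 → 5: 5/19
  5 → 6: 5/6
  6 → 7: 5/7
  7 → 8: 5/11
  8 → 9: 5/11
  9 → 10: 5/5
  10 → 11: 5/7
  11 → 12: 5/19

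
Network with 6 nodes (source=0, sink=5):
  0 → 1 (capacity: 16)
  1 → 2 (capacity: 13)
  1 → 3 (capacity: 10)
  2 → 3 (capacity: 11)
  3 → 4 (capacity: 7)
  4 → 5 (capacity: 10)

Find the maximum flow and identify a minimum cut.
Max flow = 7, Min cut edges: (3,4)

Maximum flow: 7
Minimum cut: (3,4)
Partition: S = [0, 1, 2, 3], T = [4, 5]

Max-flow min-cut theorem verified: both equal 7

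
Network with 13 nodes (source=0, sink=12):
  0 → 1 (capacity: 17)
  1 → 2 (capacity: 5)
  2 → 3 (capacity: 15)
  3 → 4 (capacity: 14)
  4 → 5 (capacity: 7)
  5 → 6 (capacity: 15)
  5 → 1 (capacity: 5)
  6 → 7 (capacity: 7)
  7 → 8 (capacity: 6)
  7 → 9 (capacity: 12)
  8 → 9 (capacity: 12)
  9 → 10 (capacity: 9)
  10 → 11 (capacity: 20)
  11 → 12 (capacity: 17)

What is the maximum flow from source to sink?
Maximum flow = 5

Max flow: 5

Flow assignment:
  0 → 1: 5/17
  1 → 2: 5/5
  2 → 3: 5/15
  3 → 4: 5/14
  4 → 5: 5/7
  5 → 6: 5/15
  6 → 7: 5/7
  7 → 9: 5/12
  9 → 10: 5/9
  10 → 11: 5/20
  11 → 12: 5/17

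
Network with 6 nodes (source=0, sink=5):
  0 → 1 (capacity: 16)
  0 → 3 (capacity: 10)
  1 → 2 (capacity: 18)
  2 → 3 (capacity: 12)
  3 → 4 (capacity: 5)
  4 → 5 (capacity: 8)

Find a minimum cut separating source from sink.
Min cut value = 5, edges: (3,4)

Min cut value: 5
Partition: S = [0, 1, 2, 3], T = [4, 5]
Cut edges: (3,4)

By max-flow min-cut theorem, max flow = min cut = 5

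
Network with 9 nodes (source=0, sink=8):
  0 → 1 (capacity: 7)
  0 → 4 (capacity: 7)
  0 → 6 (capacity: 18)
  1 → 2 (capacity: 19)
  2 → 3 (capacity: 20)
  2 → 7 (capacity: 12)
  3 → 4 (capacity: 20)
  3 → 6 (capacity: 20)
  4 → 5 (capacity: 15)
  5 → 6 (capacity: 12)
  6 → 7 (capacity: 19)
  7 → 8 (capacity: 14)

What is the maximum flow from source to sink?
Maximum flow = 14

Max flow: 14

Flow assignment:
  0 → 4: 7/7
  0 → 6: 7/18
  4 → 5: 7/15
  5 → 6: 7/12
  6 → 7: 14/19
  7 → 8: 14/14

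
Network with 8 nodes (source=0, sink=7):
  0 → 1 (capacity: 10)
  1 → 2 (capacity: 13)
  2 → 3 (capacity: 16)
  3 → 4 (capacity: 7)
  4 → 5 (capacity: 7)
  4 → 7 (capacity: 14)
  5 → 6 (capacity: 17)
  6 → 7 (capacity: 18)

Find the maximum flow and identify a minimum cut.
Max flow = 7, Min cut edges: (3,4)

Maximum flow: 7
Minimum cut: (3,4)
Partition: S = [0, 1, 2, 3], T = [4, 5, 6, 7]

Max-flow min-cut theorem verified: both equal 7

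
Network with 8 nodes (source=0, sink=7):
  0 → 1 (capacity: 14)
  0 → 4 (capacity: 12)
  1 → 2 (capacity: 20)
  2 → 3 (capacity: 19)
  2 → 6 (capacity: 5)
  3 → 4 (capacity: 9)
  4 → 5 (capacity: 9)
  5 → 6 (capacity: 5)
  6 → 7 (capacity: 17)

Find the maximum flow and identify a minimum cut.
Max flow = 10, Min cut edges: (2,6), (5,6)

Maximum flow: 10
Minimum cut: (2,6), (5,6)
Partition: S = [0, 1, 2, 3, 4, 5], T = [6, 7]

Max-flow min-cut theorem verified: both equal 10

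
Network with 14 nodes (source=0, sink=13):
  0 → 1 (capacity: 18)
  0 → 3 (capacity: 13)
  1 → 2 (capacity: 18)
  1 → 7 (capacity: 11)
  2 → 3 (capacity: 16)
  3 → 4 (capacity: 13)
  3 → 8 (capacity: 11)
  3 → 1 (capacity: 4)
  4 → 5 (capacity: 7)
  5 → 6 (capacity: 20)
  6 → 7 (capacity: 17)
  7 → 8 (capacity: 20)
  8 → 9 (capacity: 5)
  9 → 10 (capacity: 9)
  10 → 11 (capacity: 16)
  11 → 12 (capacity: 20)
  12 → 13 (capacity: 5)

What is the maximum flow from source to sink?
Maximum flow = 5

Max flow: 5

Flow assignment:
  0 → 1: 5/18
  1 → 2: 9/18
  2 → 3: 9/16
  3 → 4: 5/13
  3 → 1: 4/4
  4 → 5: 5/7
  5 → 6: 5/20
  6 → 7: 5/17
  7 → 8: 5/20
  8 → 9: 5/5
  9 → 10: 5/9
  10 → 11: 5/16
  11 → 12: 5/20
  12 → 13: 5/5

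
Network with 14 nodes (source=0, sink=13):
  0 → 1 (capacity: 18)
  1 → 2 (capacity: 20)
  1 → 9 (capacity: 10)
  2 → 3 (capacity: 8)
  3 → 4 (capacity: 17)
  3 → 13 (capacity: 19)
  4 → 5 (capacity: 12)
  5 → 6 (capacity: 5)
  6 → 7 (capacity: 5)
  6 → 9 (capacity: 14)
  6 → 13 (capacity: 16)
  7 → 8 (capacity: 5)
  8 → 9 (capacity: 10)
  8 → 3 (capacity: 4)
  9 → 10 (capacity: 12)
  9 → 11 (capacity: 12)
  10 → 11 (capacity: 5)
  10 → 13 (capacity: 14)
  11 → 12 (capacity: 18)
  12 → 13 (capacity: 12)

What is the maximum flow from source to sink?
Maximum flow = 18

Max flow: 18

Flow assignment:
  0 → 1: 18/18
  1 → 2: 8/20
  1 → 9: 10/10
  2 → 3: 8/8
  3 → 13: 8/19
  9 → 10: 10/12
  10 → 13: 10/14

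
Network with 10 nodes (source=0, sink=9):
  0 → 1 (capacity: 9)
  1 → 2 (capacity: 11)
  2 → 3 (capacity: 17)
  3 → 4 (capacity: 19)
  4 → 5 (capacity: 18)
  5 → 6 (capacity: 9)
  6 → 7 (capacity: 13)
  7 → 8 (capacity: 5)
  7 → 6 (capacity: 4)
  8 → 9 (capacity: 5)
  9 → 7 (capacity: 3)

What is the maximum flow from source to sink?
Maximum flow = 5

Max flow: 5

Flow assignment:
  0 → 1: 5/9
  1 → 2: 5/11
  2 → 3: 5/17
  3 → 4: 5/19
  4 → 5: 5/18
  5 → 6: 5/9
  6 → 7: 5/13
  7 → 8: 5/5
  8 → 9: 5/5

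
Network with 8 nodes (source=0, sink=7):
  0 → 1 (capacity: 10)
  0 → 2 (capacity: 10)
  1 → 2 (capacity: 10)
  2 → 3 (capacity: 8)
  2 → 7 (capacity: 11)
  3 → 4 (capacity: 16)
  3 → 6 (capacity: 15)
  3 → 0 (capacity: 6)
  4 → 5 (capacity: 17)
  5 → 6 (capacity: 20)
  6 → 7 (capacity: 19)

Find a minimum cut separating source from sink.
Min cut value = 19, edges: (2,3), (2,7)

Min cut value: 19
Partition: S = [0, 1, 2], T = [3, 4, 5, 6, 7]
Cut edges: (2,3), (2,7)

By max-flow min-cut theorem, max flow = min cut = 19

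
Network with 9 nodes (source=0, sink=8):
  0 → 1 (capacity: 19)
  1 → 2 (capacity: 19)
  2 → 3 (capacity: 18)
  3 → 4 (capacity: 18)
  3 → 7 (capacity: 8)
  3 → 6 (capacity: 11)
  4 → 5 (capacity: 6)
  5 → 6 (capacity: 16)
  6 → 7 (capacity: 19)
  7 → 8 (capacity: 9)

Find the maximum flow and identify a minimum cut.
Max flow = 9, Min cut edges: (7,8)

Maximum flow: 9
Minimum cut: (7,8)
Partition: S = [0, 1, 2, 3, 4, 5, 6, 7], T = [8]

Max-flow min-cut theorem verified: both equal 9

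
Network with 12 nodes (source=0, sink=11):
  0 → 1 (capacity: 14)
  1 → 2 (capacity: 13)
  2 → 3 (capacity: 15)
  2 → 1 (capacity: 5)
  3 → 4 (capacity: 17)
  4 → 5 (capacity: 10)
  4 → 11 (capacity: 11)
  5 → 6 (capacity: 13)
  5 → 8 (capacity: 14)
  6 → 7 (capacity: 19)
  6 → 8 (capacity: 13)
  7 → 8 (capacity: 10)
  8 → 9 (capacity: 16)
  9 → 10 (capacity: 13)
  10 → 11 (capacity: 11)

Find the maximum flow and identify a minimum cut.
Max flow = 13, Min cut edges: (1,2)

Maximum flow: 13
Minimum cut: (1,2)
Partition: S = [0, 1], T = [2, 3, 4, 5, 6, 7, 8, 9, 10, 11]

Max-flow min-cut theorem verified: both equal 13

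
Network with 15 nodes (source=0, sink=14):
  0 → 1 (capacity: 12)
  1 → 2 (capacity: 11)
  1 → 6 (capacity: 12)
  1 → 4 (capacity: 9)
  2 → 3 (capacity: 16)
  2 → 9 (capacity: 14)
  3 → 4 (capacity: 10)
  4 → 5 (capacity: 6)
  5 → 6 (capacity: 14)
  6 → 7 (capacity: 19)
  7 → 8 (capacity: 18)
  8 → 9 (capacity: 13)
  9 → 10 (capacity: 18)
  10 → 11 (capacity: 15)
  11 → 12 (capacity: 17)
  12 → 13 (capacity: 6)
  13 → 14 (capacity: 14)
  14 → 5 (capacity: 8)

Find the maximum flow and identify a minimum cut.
Max flow = 6, Min cut edges: (12,13)

Maximum flow: 6
Minimum cut: (12,13)
Partition: S = [0, 1, 2, 3, 4, 5, 6, 7, 8, 9, 10, 11, 12], T = [13, 14]

Max-flow min-cut theorem verified: both equal 6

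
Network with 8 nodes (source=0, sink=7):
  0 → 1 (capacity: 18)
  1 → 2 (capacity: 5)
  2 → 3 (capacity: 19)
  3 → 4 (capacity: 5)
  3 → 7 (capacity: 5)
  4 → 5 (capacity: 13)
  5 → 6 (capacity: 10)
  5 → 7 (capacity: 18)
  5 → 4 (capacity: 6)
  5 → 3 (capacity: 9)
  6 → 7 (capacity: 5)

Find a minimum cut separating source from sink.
Min cut value = 5, edges: (1,2)

Min cut value: 5
Partition: S = [0, 1], T = [2, 3, 4, 5, 6, 7]
Cut edges: (1,2)

By max-flow min-cut theorem, max flow = min cut = 5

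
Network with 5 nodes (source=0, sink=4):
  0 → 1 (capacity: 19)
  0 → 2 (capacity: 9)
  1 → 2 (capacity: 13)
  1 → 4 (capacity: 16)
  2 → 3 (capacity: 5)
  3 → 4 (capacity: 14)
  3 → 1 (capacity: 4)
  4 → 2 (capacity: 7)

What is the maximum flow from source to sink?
Maximum flow = 21

Max flow: 21

Flow assignment:
  0 → 1: 16/19
  0 → 2: 5/9
  1 → 4: 16/16
  2 → 3: 5/5
  3 → 4: 5/14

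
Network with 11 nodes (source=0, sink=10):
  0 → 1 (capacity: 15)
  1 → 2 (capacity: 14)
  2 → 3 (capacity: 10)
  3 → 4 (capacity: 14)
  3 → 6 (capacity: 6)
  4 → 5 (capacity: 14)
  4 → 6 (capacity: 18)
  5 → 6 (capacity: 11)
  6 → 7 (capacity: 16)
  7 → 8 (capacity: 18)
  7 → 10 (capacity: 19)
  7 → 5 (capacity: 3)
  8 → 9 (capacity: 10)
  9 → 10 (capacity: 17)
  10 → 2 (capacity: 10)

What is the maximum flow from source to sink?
Maximum flow = 10

Max flow: 10

Flow assignment:
  0 → 1: 10/15
  1 → 2: 10/14
  2 → 3: 10/10
  3 → 4: 4/14
  3 → 6: 6/6
  4 → 6: 4/18
  6 → 7: 10/16
  7 → 10: 10/19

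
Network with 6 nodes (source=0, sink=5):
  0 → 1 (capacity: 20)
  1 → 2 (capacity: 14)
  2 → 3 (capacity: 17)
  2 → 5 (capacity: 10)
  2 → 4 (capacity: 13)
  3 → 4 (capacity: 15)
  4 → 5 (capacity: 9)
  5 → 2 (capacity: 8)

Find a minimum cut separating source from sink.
Min cut value = 14, edges: (1,2)

Min cut value: 14
Partition: S = [0, 1], T = [2, 3, 4, 5]
Cut edges: (1,2)

By max-flow min-cut theorem, max flow = min cut = 14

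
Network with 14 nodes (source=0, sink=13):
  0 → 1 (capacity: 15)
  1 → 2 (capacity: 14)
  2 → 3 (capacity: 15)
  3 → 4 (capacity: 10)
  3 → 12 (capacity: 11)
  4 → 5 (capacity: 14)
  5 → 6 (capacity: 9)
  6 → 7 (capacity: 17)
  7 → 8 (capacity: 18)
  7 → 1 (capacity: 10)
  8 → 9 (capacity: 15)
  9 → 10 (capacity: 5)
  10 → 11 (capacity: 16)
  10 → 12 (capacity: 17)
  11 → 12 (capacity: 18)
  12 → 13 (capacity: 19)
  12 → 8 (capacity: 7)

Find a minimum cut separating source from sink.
Min cut value = 14, edges: (1,2)

Min cut value: 14
Partition: S = [0, 1], T = [2, 3, 4, 5, 6, 7, 8, 9, 10, 11, 12, 13]
Cut edges: (1,2)

By max-flow min-cut theorem, max flow = min cut = 14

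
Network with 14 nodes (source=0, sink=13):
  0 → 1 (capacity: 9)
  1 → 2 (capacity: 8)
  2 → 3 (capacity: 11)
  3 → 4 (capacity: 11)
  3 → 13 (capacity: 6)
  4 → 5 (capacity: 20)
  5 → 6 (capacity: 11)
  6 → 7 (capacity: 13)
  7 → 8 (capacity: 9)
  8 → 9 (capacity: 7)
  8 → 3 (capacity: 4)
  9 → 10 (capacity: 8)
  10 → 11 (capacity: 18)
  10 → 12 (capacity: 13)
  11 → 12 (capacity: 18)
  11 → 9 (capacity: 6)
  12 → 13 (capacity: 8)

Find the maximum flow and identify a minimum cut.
Max flow = 8, Min cut edges: (1,2)

Maximum flow: 8
Minimum cut: (1,2)
Partition: S = [0, 1], T = [2, 3, 4, 5, 6, 7, 8, 9, 10, 11, 12, 13]

Max-flow min-cut theorem verified: both equal 8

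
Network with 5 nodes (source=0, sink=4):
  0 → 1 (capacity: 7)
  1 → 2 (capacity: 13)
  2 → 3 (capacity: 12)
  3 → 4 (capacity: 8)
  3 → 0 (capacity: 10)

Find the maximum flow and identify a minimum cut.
Max flow = 7, Min cut edges: (0,1)

Maximum flow: 7
Minimum cut: (0,1)
Partition: S = [0], T = [1, 2, 3, 4]

Max-flow min-cut theorem verified: both equal 7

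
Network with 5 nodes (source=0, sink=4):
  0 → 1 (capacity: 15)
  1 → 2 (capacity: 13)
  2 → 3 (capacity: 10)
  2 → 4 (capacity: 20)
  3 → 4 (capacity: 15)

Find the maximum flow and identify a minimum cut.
Max flow = 13, Min cut edges: (1,2)

Maximum flow: 13
Minimum cut: (1,2)
Partition: S = [0, 1], T = [2, 3, 4]

Max-flow min-cut theorem verified: both equal 13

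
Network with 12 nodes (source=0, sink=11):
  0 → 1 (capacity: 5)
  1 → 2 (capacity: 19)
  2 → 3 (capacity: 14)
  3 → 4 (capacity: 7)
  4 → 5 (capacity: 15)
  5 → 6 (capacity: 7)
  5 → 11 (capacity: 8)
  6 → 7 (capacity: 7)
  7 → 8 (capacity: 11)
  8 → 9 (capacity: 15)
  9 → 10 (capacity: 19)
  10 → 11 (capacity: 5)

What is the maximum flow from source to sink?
Maximum flow = 5

Max flow: 5

Flow assignment:
  0 → 1: 5/5
  1 → 2: 5/19
  2 → 3: 5/14
  3 → 4: 5/7
  4 → 5: 5/15
  5 → 11: 5/8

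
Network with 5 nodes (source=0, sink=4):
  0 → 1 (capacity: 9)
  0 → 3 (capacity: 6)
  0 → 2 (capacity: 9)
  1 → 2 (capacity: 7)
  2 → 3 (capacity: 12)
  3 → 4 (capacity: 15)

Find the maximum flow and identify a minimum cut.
Max flow = 15, Min cut edges: (3,4)

Maximum flow: 15
Minimum cut: (3,4)
Partition: S = [0, 1, 2, 3], T = [4]

Max-flow min-cut theorem verified: both equal 15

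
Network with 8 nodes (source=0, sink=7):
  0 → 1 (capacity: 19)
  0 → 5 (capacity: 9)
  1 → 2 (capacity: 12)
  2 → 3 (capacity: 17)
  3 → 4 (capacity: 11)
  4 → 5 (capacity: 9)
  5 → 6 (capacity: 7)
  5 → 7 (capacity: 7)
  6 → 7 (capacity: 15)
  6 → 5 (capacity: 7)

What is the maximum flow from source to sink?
Maximum flow = 14

Max flow: 14

Flow assignment:
  0 → 1: 9/19
  0 → 5: 5/9
  1 → 2: 9/12
  2 → 3: 9/17
  3 → 4: 9/11
  4 → 5: 9/9
  5 → 6: 7/7
  5 → 7: 7/7
  6 → 7: 7/15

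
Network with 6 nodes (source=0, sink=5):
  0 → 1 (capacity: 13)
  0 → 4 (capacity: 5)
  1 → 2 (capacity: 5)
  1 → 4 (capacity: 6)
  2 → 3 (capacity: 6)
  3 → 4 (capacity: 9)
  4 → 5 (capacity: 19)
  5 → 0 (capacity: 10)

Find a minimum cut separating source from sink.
Min cut value = 16, edges: (0,4), (1,2), (1,4)

Min cut value: 16
Partition: S = [0, 1], T = [2, 3, 4, 5]
Cut edges: (0,4), (1,2), (1,4)

By max-flow min-cut theorem, max flow = min cut = 16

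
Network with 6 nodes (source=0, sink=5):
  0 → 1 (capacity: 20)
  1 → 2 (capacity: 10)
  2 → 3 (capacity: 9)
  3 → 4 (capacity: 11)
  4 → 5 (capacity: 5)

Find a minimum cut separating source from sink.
Min cut value = 5, edges: (4,5)

Min cut value: 5
Partition: S = [0, 1, 2, 3, 4], T = [5]
Cut edges: (4,5)

By max-flow min-cut theorem, max flow = min cut = 5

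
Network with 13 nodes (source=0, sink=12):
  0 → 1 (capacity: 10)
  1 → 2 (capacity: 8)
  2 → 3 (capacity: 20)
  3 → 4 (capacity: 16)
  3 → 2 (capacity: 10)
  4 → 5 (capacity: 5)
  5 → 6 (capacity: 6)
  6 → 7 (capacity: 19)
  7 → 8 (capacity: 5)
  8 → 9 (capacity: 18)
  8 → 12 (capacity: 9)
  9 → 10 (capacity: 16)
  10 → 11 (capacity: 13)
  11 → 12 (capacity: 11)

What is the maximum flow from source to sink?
Maximum flow = 5

Max flow: 5

Flow assignment:
  0 → 1: 5/10
  1 → 2: 5/8
  2 → 3: 5/20
  3 → 4: 5/16
  4 → 5: 5/5
  5 → 6: 5/6
  6 → 7: 5/19
  7 → 8: 5/5
  8 → 12: 5/9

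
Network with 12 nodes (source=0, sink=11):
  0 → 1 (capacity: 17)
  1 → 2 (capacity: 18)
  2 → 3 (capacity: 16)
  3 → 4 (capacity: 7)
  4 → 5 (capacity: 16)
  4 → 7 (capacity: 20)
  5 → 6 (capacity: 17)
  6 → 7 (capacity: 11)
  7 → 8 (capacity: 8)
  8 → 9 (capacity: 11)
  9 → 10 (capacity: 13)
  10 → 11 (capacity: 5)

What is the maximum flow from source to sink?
Maximum flow = 5

Max flow: 5

Flow assignment:
  0 → 1: 5/17
  1 → 2: 5/18
  2 → 3: 5/16
  3 → 4: 5/7
  4 → 7: 5/20
  7 → 8: 5/8
  8 → 9: 5/11
  9 → 10: 5/13
  10 → 11: 5/5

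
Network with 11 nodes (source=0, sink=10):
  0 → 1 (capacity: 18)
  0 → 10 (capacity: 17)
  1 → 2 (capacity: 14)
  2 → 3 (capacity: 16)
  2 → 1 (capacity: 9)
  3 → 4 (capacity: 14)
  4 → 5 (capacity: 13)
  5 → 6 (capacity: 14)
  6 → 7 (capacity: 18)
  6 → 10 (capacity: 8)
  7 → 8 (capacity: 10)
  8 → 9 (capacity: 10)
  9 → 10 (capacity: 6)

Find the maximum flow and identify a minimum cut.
Max flow = 30, Min cut edges: (0,10), (4,5)

Maximum flow: 30
Minimum cut: (0,10), (4,5)
Partition: S = [0, 1, 2, 3, 4], T = [5, 6, 7, 8, 9, 10]

Max-flow min-cut theorem verified: both equal 30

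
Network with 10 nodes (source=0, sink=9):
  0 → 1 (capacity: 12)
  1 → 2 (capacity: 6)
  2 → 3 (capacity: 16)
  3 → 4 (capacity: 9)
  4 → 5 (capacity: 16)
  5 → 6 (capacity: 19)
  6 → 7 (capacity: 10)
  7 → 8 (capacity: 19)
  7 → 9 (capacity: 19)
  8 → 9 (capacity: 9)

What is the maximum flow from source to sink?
Maximum flow = 6

Max flow: 6

Flow assignment:
  0 → 1: 6/12
  1 → 2: 6/6
  2 → 3: 6/16
  3 → 4: 6/9
  4 → 5: 6/16
  5 → 6: 6/19
  6 → 7: 6/10
  7 → 9: 6/19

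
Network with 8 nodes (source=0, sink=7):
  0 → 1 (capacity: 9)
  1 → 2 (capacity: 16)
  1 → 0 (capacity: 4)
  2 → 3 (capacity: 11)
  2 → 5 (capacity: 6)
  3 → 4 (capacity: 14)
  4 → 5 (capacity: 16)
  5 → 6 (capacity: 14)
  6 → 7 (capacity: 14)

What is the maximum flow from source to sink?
Maximum flow = 9

Max flow: 9

Flow assignment:
  0 → 1: 9/9
  1 → 2: 9/16
  2 → 3: 3/11
  2 → 5: 6/6
  3 → 4: 3/14
  4 → 5: 3/16
  5 → 6: 9/14
  6 → 7: 9/14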